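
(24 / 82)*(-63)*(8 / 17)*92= -556416 / 697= -798.30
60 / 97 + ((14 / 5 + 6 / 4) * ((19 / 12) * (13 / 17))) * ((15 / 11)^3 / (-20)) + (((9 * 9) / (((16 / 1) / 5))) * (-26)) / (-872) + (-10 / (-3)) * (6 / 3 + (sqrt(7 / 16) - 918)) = -140216525708485 / 45933172032 + 5 * sqrt(7) / 6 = -3050.42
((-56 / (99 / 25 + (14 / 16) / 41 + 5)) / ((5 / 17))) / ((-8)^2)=-3485 / 10521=-0.33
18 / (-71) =-18 / 71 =-0.25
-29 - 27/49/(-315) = -49732/1715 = -29.00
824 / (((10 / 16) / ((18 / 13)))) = 118656 / 65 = 1825.48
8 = 8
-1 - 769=-770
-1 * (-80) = 80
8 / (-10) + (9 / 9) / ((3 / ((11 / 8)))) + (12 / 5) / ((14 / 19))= 2449 / 840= 2.92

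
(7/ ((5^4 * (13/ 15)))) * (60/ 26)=126/ 4225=0.03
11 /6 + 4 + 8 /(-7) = 197 /42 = 4.69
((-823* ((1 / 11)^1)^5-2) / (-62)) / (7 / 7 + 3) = 322925 / 39940648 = 0.01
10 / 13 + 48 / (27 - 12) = 258 / 65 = 3.97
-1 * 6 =-6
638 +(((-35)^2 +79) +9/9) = 1943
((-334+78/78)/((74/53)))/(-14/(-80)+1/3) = -469.18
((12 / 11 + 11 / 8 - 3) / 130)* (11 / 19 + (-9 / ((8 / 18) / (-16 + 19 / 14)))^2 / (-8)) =246210369829 / 5453127680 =45.15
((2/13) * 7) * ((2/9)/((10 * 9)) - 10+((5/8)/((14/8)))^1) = -54661/5265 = -10.38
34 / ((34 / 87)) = 87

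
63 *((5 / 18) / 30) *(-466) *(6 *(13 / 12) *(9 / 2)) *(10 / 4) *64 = -1272180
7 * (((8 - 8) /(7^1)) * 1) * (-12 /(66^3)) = 0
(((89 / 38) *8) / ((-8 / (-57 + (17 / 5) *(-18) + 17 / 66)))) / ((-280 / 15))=-3463969 / 234080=-14.80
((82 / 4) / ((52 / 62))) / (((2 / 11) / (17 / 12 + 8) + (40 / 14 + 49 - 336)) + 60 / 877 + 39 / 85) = -824390993195 / 9565146097104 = -0.09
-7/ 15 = -0.47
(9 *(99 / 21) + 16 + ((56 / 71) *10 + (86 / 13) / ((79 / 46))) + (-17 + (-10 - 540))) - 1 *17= -262269671 / 510419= -513.83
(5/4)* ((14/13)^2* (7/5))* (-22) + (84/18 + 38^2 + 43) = 1447.02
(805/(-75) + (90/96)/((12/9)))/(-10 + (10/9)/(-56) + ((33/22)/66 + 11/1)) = -2224299/222400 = -10.00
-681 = -681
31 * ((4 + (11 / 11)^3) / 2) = 155 / 2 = 77.50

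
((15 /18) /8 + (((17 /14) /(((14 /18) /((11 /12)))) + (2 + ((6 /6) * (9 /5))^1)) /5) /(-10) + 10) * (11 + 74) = 24988861 /29400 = 849.96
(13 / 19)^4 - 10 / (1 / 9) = -11700329 / 130321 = -89.78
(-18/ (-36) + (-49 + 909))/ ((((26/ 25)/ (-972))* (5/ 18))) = -37638270/ 13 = -2895251.54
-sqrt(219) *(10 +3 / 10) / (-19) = 8.02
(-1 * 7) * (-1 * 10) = 70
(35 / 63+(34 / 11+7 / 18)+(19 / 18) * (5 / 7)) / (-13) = -3319 / 9009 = -0.37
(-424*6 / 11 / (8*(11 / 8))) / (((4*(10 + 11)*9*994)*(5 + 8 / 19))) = -2014 / 390228993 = -0.00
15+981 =996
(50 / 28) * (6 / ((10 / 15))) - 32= -223 / 14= -15.93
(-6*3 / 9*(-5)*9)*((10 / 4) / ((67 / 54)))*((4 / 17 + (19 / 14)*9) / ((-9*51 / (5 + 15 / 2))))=-16666875 / 271082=-61.48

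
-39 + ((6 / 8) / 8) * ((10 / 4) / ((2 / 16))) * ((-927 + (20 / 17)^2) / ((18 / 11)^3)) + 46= -389.09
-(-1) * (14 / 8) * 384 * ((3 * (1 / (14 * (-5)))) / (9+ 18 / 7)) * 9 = -112 / 5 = -22.40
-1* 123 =-123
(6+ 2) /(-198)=-4 /99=-0.04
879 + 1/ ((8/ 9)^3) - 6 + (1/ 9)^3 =326377457/ 373248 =874.43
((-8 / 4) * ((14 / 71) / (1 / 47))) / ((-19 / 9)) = 11844 / 1349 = 8.78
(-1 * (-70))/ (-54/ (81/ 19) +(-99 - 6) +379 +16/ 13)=273/ 1024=0.27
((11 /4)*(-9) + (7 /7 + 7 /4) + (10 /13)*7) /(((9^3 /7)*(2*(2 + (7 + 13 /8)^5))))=-917504 /548998006635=-0.00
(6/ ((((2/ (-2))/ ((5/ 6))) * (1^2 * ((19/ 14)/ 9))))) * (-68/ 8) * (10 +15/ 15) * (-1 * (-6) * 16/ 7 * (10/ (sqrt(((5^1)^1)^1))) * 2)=3231360 * sqrt(5)/ 19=380291.61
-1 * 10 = -10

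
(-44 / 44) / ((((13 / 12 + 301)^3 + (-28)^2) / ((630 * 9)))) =-9797760 / 47636120377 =-0.00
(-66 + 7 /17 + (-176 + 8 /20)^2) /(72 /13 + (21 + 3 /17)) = 18889221 /16400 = 1151.78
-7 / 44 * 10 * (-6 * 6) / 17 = 630 / 187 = 3.37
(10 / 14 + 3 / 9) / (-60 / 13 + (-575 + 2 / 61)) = -17446 / 9651789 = -0.00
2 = 2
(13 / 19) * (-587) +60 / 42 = -400.20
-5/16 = -0.31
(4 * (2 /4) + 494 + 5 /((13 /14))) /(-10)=-3259 /65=-50.14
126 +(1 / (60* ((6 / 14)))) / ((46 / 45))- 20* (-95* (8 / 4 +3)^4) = 218523191 / 184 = 1187626.04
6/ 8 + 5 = 23/ 4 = 5.75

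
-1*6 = -6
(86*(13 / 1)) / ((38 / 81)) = 45279 / 19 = 2383.11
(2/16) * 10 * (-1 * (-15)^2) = -281.25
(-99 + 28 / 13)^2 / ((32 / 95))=150582695 / 5408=27844.43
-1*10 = -10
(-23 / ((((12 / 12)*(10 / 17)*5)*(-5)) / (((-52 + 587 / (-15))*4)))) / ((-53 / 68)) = 72691592 / 99375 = 731.49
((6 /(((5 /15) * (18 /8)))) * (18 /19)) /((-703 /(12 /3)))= -576 /13357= -0.04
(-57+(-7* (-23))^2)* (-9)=-232776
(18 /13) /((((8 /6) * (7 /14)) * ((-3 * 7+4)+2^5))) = 9 /65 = 0.14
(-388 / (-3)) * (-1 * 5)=-1940 / 3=-646.67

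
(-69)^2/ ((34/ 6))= 14283/ 17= 840.18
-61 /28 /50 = -61 /1400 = -0.04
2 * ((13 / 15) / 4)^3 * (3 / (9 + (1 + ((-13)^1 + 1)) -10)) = -2197 / 432000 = -0.01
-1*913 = -913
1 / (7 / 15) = 15 / 7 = 2.14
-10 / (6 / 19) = -95 / 3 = -31.67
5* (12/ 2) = 30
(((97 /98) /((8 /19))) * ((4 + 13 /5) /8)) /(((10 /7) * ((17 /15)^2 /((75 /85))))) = 8210565 /8804096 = 0.93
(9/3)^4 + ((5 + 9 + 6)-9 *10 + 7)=18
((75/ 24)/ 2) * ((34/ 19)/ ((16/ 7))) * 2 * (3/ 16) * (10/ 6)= 14875/ 19456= 0.76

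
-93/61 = -1.52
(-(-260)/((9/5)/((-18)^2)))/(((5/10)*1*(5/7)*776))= 16380/97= 168.87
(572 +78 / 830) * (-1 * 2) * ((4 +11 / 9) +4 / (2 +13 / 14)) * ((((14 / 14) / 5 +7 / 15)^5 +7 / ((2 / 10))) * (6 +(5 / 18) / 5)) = -537071627028937 / 334906245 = -1603647.69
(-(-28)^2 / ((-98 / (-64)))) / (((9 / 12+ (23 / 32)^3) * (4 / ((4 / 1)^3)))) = -268435456 / 36743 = -7305.76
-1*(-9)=9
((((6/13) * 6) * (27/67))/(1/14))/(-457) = -13608/398047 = -0.03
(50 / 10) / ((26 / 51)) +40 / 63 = 17105 / 1638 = 10.44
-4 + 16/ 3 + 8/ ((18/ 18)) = 28/ 3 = 9.33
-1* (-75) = 75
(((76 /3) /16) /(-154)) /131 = -19 /242088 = -0.00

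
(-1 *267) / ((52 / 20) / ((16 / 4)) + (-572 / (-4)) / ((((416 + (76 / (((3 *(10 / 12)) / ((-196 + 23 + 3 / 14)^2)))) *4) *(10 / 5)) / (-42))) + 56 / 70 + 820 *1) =-395844940440 / 1217852055889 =-0.33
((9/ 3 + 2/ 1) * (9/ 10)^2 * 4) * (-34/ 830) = -1377/ 2075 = -0.66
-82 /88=-41 /44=-0.93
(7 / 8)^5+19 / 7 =740241 / 229376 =3.23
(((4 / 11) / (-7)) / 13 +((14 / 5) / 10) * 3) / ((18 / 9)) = 20921 / 50050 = 0.42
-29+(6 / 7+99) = 496 / 7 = 70.86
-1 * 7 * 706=-4942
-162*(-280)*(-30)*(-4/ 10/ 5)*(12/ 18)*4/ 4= 72576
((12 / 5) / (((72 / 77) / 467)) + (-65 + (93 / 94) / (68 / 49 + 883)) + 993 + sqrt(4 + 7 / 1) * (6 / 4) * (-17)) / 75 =1443804029 / 50918625 - 17 * sqrt(11) / 50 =27.23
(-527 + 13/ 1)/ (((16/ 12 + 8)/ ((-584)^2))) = -131477088/ 7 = -18782441.14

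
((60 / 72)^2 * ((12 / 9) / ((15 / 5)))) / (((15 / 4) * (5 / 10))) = 40 / 243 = 0.16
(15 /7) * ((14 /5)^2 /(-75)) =-28 /125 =-0.22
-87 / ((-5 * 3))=29 / 5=5.80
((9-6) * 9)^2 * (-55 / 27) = -1485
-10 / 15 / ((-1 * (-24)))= -1 / 36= -0.03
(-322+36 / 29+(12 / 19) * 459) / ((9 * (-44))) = 773 / 9918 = 0.08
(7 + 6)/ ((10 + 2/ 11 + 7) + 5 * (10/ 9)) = 1287/ 2251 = 0.57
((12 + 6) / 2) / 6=1.50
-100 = -100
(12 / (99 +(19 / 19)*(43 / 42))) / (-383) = -504 / 1608983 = -0.00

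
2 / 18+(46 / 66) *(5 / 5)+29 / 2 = 3031 / 198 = 15.31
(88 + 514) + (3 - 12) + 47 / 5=3012 / 5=602.40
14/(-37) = -14/37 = -0.38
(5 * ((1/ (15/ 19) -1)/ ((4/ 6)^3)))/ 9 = 1/ 2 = 0.50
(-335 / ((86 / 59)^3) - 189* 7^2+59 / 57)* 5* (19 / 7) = -1698217589065 / 13357176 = -127138.97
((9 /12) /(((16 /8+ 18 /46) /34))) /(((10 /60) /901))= 57647.62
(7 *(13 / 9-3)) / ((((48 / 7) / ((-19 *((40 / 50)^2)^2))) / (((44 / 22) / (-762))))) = -208544 / 6429375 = -0.03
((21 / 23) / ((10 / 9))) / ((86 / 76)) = 3591 / 4945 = 0.73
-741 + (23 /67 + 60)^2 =13019500 /4489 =2900.31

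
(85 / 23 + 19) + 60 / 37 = 20694 / 851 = 24.32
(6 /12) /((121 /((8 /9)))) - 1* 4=-4352 /1089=-4.00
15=15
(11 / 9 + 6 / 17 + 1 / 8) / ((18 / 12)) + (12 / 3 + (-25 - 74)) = -172339 / 1836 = -93.87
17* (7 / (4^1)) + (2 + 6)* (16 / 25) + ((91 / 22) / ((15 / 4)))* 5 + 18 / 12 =138221 / 3300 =41.89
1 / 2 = 0.50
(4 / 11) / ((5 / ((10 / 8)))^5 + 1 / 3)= 12 / 33803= 0.00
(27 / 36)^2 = 9 / 16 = 0.56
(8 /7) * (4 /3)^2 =128 /63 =2.03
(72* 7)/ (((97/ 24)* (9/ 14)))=18816/ 97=193.98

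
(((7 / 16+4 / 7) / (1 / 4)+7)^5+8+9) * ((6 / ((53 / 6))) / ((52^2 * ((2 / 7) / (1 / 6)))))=8451985730415 / 352350322688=23.99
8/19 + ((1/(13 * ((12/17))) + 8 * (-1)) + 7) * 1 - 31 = -93277/2964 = -31.47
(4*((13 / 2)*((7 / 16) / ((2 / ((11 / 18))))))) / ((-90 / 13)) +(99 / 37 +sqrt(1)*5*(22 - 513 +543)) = 251434999 / 959040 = 262.17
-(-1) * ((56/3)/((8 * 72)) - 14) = -3017/216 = -13.97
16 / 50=8 / 25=0.32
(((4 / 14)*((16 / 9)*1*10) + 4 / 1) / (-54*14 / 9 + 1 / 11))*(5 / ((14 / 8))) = -9680 / 31311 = -0.31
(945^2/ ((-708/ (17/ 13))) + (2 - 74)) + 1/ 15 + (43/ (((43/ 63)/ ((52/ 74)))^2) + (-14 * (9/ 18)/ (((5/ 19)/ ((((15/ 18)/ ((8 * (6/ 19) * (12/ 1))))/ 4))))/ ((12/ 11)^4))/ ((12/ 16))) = -81343380305520551791/ 48535247065743360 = -1675.97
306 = 306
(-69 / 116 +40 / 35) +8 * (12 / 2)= 39421 / 812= 48.55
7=7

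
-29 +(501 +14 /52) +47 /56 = 344423 /728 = 473.11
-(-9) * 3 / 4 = 27 / 4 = 6.75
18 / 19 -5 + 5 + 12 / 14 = 240 / 133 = 1.80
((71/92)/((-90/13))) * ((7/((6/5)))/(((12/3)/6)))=-6461/6624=-0.98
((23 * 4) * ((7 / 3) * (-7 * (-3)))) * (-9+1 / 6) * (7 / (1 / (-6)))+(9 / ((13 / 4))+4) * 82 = 1673023.08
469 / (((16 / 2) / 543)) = 254667 / 8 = 31833.38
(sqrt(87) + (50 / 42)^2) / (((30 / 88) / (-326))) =-14344 * sqrt(87) / 15 - 1793000 / 1323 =-10274.71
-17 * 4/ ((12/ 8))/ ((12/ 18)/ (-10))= 680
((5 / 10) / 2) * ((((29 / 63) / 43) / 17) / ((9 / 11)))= 0.00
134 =134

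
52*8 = 416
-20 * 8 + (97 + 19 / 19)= -62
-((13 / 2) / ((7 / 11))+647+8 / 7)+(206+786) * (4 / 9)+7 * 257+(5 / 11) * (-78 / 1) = 2142863 / 1386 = 1546.08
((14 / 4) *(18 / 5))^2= 3969 / 25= 158.76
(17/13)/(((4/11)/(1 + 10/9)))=3553/468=7.59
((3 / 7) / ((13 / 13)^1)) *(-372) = -1116 / 7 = -159.43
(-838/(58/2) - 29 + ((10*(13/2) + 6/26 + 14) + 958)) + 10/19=7018741/7163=979.86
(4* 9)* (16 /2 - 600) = -21312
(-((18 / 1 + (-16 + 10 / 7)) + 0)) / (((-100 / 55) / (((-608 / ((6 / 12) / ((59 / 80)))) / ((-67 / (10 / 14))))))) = 295944 / 16415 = 18.03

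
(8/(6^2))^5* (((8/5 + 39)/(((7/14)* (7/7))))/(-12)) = -3248/885735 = -0.00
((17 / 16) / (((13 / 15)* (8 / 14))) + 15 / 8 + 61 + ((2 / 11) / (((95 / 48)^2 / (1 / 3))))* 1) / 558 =5371757627 / 46089014400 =0.12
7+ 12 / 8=17 / 2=8.50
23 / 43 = 0.53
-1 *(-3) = 3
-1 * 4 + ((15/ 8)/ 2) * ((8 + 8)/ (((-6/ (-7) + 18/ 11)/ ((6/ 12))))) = -127/ 128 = -0.99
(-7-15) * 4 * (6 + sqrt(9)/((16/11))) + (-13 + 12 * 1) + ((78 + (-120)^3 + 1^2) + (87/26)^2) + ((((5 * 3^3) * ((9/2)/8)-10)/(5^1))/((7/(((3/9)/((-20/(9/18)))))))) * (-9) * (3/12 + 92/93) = -162287836057201/93882880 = -1728620.13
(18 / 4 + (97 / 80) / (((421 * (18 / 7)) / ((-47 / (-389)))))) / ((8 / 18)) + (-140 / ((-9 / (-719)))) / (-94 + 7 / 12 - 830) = 11068695594917 / 497752947840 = 22.24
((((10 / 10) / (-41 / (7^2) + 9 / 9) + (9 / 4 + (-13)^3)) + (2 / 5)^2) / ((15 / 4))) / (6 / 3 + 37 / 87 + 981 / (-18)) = 12693097 / 1132625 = 11.21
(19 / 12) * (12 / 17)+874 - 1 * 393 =8196 / 17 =482.12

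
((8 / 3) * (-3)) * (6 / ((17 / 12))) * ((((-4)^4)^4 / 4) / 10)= -309237645312 / 85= -3638089944.85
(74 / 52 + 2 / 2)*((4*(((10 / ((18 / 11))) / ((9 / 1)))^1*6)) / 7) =220 / 39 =5.64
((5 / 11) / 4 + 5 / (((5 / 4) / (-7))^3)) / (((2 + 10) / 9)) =-658.47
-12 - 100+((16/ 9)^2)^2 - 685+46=-4861775/ 6561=-741.01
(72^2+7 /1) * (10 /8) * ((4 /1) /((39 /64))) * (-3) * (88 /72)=-18272320 /117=-156173.68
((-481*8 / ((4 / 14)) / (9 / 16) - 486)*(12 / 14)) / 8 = -109931 / 42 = -2617.40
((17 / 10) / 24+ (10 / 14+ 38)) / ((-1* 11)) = -65159 / 18480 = -3.53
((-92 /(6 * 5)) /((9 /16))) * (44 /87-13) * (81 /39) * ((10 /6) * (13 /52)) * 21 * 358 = 501220048 /1131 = 443165.38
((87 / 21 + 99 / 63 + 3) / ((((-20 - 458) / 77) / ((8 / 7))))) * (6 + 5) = -29524 / 1673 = -17.65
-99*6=-594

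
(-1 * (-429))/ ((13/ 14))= 462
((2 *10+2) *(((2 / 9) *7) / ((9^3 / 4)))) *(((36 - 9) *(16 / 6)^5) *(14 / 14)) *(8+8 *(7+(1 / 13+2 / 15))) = 517061214208 / 11514555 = 44905.01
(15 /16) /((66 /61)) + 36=12977 /352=36.87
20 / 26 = 10 / 13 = 0.77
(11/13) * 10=110/13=8.46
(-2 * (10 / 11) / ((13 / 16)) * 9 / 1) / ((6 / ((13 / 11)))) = -480 / 121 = -3.97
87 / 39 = 29 / 13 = 2.23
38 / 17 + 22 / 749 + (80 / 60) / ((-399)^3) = 785013118880 / 346635182943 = 2.26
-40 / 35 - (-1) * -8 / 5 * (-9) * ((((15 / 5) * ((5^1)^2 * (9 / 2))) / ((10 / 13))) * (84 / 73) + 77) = 21404984 / 2555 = 8377.68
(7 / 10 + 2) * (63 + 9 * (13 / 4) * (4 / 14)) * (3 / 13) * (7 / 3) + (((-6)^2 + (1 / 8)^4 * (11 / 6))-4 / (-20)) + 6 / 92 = 1028809945 / 7348224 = 140.01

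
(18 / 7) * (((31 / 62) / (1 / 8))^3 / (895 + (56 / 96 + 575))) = 13824 / 123529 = 0.11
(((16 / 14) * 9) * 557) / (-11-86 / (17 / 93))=-681768 / 57295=-11.90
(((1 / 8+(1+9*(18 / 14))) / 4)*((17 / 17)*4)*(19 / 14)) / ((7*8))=13509 / 43904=0.31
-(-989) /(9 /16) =15824 /9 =1758.22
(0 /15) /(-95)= 0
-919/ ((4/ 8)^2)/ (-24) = 153.17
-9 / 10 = -0.90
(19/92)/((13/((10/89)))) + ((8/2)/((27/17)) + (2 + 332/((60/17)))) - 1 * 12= 622124783/7184970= 86.59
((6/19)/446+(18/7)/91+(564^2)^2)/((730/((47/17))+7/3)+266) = 38506444953626707821/202598107985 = 190063201.17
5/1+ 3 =8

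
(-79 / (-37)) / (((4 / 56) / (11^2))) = 133826 / 37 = 3616.92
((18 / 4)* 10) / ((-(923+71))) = -45 / 994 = -0.05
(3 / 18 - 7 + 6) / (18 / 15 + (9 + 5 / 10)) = -25 / 321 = -0.08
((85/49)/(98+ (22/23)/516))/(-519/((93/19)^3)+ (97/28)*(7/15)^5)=-45642333063375000/11214207568858814611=-0.00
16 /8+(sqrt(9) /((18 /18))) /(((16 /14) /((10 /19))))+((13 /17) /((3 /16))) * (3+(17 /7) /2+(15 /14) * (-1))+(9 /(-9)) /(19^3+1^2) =16.20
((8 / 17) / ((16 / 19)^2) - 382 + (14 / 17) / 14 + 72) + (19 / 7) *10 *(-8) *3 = -3658369 / 3808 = -960.71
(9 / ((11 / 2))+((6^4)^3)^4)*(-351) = -86688167008095945503976722148963517470894 / 11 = -7880742455281449591270611000000000000000.00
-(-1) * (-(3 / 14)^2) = -9 / 196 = -0.05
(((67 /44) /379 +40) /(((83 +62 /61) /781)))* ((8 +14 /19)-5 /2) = 684749978829 /295241000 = 2319.29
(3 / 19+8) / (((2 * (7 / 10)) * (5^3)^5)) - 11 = -1785888671844 / 162353515625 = -11.00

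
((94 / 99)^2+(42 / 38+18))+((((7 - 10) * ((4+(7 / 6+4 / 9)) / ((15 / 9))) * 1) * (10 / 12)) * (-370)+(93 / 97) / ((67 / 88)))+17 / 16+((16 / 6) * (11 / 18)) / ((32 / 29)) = 60763053018835 / 19363796496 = 3137.97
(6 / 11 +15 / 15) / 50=17 / 550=0.03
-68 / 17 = -4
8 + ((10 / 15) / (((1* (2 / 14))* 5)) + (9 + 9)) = 404 / 15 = 26.93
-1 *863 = -863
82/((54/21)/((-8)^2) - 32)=-18368/7159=-2.57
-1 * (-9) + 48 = 57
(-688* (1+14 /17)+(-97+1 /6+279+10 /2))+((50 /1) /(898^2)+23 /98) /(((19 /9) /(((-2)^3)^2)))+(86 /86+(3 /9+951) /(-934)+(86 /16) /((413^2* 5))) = -659981471941928078651 /622434181469391480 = -1060.32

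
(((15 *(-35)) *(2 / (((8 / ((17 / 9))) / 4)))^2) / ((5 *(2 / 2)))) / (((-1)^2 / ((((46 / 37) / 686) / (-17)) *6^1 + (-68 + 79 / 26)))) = 3441558115 / 141414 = 24336.76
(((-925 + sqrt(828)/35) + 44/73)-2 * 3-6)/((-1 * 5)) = 68357/365-6 * sqrt(23)/175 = 187.12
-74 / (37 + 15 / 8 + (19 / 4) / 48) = -14208 / 7483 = -1.90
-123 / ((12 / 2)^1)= -41 / 2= -20.50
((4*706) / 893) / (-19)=-2824 / 16967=-0.17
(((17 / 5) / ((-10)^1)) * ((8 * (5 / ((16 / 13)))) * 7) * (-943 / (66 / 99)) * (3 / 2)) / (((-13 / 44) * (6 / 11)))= -40734771 / 40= -1018369.28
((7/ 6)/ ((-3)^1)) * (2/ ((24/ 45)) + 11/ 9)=-1253/ 648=-1.93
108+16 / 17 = 1852 / 17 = 108.94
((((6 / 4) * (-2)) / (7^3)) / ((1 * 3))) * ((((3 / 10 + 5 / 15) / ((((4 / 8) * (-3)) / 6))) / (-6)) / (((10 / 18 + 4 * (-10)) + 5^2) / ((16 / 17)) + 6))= 152 / 1154195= 0.00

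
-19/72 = -0.26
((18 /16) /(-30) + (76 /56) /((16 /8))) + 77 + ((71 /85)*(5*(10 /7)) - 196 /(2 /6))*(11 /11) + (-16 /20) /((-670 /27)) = -1608505879 /3189200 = -504.36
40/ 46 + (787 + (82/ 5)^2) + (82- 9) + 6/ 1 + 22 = 665752/ 575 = 1157.83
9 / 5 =1.80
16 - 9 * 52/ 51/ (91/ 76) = 992/ 119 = 8.34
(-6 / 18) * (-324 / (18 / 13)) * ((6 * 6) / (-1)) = -2808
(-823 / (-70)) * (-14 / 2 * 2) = -823 / 5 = -164.60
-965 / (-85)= 193 / 17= 11.35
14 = 14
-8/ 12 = -2/ 3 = -0.67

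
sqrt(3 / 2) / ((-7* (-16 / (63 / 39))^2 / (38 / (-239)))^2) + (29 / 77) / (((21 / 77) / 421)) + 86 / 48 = 1432809* sqrt(6) / 53458792644608 + 97973 / 168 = 583.17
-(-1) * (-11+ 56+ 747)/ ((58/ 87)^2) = 1782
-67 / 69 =-0.97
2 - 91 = -89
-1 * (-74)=74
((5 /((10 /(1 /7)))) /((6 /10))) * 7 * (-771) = -1285 /2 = -642.50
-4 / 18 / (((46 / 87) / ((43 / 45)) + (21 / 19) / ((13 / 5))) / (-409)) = 251951362 / 2712285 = 92.89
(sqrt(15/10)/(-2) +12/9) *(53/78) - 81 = -9371/117 - 53 *sqrt(6)/312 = -80.51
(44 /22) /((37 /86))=4.65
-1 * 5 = -5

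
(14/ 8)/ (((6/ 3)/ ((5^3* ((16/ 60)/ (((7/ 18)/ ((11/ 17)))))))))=825/ 17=48.53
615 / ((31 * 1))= 615 / 31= 19.84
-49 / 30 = -1.63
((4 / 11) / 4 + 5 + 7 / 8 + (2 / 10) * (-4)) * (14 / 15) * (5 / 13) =15911 / 8580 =1.85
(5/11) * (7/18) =35/198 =0.18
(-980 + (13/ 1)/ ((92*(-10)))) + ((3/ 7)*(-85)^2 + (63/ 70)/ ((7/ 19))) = 13645441/ 6440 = 2118.86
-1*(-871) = 871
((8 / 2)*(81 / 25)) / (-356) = -81 / 2225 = -0.04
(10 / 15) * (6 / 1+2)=16 / 3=5.33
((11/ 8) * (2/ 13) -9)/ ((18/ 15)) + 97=27979/ 312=89.68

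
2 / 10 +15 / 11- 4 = -134 / 55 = -2.44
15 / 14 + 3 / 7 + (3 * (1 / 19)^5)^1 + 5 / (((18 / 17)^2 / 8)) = 14913544763 / 401128038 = 37.18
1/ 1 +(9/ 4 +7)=41/ 4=10.25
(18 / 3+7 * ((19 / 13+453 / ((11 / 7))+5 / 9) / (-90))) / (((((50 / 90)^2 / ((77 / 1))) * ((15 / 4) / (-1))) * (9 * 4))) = 13441687 / 438750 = 30.64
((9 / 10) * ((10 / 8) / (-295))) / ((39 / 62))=-93 / 15340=-0.01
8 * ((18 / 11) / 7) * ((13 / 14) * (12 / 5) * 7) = 11232 / 385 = 29.17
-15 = -15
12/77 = 0.16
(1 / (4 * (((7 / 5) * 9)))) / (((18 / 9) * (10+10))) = 1 / 2016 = 0.00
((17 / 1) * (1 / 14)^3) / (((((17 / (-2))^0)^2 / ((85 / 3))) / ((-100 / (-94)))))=36125 / 193452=0.19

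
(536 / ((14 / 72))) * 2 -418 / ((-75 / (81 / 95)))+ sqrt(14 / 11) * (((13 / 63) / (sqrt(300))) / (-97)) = 4828158 / 875 -13 * sqrt(462) / 2016630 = 5517.89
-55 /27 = -2.04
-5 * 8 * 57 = -2280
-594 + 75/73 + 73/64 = -2765039/4672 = -591.83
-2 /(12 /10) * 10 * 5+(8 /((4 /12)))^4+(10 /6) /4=3980317 /12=331693.08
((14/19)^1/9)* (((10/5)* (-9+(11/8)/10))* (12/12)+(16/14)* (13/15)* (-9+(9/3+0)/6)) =-21961/10260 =-2.14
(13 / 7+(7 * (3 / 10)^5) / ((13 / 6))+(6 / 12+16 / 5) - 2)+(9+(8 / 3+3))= 248862163 / 13650000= 18.23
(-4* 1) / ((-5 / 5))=4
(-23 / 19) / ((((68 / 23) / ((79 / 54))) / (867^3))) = -59337243887 / 152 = -390376604.52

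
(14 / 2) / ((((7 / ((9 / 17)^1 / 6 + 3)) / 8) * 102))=70 / 289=0.24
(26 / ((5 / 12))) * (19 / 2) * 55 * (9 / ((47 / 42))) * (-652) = -170967051.57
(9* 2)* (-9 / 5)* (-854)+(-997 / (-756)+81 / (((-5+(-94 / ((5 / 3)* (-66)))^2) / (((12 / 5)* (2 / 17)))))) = 5740480801789 / 207495540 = 27665.56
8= 8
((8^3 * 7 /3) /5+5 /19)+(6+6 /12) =140047 /570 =245.70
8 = 8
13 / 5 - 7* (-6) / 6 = 9.60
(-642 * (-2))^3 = 2116874304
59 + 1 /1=60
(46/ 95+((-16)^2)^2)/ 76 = 3112983/ 3610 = 862.32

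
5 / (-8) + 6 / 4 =7 / 8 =0.88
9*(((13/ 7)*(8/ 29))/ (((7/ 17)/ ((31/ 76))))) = 123318/ 26999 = 4.57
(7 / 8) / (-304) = -7 / 2432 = -0.00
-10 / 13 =-0.77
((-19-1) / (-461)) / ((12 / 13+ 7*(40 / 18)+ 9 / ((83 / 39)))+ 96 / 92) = 4467060 / 2239610377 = 0.00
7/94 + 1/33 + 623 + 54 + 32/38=39956833/58938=677.95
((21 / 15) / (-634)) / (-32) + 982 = 99614087 / 101440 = 982.00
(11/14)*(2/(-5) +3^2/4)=407/280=1.45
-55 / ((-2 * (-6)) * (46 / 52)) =-715 / 138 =-5.18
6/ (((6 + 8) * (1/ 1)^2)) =3/ 7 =0.43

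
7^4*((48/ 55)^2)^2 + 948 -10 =21328793066/ 9150625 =2330.86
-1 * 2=-2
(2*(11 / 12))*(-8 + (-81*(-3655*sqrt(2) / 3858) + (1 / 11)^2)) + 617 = 361845*sqrt(2) / 2572 + 39755 / 66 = 801.31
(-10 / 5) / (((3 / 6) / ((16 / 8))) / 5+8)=-40 / 161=-0.25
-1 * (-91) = 91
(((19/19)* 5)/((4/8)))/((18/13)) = 65/9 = 7.22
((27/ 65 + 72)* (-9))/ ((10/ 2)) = -42363/ 325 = -130.35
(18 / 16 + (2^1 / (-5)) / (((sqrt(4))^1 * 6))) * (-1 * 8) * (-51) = 2227 / 5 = 445.40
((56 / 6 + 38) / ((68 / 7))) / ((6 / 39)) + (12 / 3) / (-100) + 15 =237821 / 5100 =46.63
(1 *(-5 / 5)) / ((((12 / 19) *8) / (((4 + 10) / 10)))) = -0.28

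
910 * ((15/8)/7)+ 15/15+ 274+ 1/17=35279/68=518.81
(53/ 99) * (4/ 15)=212/ 1485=0.14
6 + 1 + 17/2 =31/2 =15.50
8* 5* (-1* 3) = -120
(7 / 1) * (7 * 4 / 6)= 98 / 3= 32.67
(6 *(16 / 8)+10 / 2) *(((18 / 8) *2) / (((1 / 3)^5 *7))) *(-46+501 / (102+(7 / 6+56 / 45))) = -7197333894 / 65779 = -109416.89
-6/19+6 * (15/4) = 843/38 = 22.18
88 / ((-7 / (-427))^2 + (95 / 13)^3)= 179850814 / 797573643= 0.23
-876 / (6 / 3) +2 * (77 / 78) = -17005 / 39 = -436.03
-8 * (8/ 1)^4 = -32768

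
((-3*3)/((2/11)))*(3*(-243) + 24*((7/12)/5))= 359469/10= 35946.90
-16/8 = -2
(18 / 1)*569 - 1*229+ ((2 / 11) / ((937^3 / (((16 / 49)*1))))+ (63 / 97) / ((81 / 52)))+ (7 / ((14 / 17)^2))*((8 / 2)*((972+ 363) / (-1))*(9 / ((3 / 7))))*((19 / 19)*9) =-4028533550274975751948 / 387098761263291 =-10406991.58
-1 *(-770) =770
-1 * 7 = -7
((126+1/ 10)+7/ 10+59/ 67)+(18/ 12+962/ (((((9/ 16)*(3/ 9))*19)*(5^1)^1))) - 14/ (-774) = 180512945/ 985302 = 183.21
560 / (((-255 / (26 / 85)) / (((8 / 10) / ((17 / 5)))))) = -11648 / 73695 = -0.16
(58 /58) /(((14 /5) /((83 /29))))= 415 /406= 1.02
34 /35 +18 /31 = 1684 /1085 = 1.55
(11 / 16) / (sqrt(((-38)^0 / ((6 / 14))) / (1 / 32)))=11 *sqrt(42) / 896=0.08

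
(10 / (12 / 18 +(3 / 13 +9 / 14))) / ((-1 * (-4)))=1365 / 841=1.62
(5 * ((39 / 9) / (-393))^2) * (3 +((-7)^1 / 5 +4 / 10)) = 1690 / 1390041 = 0.00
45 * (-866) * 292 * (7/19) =-79654680/19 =-4192351.58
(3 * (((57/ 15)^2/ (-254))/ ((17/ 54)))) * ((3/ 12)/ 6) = -0.02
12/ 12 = 1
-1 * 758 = -758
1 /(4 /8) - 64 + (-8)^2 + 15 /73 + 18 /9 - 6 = -131 /73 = -1.79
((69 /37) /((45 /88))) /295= 0.01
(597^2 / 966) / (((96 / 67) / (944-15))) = 2464885043 / 10304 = 239216.33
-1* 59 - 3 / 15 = -296 / 5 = -59.20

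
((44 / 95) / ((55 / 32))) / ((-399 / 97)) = -12416 / 189525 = -0.07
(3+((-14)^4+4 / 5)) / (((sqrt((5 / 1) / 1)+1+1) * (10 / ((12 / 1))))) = -2305188 / 25+1152594 * sqrt(5) / 25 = 10883.62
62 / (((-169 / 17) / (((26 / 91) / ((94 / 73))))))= -76942 / 55601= -1.38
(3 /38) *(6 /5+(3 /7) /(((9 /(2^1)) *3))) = 194 /1995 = 0.10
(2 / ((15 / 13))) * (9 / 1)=78 / 5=15.60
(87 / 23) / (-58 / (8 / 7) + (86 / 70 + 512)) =12180 / 1489181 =0.01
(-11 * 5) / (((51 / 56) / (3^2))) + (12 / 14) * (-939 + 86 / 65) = -1488714 / 1105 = -1347.25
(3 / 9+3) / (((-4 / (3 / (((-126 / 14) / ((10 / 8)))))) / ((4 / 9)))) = 25 / 162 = 0.15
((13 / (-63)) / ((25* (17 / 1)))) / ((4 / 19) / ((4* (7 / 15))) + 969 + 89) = -247 / 538288425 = -0.00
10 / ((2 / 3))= 15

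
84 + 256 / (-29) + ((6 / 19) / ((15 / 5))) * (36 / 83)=3439948 / 45733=75.22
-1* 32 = -32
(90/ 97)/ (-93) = -30/ 3007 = -0.01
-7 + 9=2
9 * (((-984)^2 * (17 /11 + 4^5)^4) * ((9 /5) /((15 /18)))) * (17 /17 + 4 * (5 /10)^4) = 1905271502551075983929184 /73205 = 26026521447320210148.61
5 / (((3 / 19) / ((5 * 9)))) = 1425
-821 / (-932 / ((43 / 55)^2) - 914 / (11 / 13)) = 0.32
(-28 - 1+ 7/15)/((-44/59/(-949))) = -5991037/165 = -36309.32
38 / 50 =19 / 25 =0.76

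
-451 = -451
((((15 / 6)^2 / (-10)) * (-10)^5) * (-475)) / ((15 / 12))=-23750000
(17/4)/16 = 17/64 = 0.27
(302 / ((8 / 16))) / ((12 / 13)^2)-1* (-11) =25915 / 36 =719.86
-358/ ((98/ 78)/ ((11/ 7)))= -153582/ 343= -447.76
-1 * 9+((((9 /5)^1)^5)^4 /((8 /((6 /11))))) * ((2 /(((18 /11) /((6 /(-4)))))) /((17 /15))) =-36496342324436411403 /2593994140625000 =-14069.55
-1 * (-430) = 430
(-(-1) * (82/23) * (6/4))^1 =123/23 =5.35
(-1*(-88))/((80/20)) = 22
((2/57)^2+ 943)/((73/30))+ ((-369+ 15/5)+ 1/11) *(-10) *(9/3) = 9883393460/869649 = 11364.81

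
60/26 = 30/13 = 2.31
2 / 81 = 0.02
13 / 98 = 0.13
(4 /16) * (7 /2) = 7 /8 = 0.88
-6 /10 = -3 /5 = -0.60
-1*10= -10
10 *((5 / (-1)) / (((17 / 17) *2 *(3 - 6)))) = 25 / 3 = 8.33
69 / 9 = 23 / 3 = 7.67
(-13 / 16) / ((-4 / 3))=39 / 64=0.61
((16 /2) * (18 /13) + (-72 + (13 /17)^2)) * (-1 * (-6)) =-1360146 /3757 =-362.03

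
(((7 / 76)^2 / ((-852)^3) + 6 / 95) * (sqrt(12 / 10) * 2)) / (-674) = -1128089659147 * sqrt(30) / 30096492037862400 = -0.00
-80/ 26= -40/ 13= -3.08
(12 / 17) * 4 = 2.82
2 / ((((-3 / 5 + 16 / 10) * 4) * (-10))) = -1 / 20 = -0.05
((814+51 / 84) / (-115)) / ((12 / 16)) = -7603 / 805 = -9.44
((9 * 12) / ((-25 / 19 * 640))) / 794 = -0.00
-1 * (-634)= 634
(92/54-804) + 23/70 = -1515719/1890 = -801.97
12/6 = 2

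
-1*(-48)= 48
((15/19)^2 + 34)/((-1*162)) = -12499/58482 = -0.21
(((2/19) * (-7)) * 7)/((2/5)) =-245/19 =-12.89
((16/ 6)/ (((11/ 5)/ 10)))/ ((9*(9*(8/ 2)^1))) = 100/ 2673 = 0.04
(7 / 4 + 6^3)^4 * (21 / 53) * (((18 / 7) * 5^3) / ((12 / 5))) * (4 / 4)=3237390938705625 / 27136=119302437304.89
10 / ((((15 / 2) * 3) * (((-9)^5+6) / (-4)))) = 16 / 531387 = 0.00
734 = 734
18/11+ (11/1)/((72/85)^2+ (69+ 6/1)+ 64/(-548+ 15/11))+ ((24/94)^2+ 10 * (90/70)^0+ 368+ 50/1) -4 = 33985632949800099/79807134238733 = 425.85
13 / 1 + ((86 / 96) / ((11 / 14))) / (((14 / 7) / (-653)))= -189689 / 528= -359.26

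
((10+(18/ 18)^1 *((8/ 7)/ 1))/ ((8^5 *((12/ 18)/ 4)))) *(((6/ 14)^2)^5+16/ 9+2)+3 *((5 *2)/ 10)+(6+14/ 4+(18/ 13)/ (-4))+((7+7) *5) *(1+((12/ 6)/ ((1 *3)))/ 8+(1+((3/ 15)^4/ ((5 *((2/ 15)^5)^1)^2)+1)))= 1593906659171507602673/ 631732166467584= 2523073.45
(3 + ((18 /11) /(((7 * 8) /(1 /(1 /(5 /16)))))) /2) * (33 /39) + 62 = 64.54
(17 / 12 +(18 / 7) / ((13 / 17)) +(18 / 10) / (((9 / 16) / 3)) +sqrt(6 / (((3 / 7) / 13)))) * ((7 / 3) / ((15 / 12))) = 28 * sqrt(182) / 15 +78511 / 2925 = 52.02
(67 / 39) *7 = 469 / 39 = 12.03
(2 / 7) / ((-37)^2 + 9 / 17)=17 / 81487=0.00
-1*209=-209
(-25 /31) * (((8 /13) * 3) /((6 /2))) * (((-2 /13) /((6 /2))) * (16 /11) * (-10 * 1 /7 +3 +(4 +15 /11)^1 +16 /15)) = 11829760 /39936897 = 0.30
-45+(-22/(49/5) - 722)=-37693/49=-769.24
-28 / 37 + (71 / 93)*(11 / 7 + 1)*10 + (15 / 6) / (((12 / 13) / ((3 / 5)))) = 1316729 / 64232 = 20.50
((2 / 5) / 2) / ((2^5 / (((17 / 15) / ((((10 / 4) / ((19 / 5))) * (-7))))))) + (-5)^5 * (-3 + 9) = -3937500323 / 210000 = -18750.00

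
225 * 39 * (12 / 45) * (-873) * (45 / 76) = -22981725 / 19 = -1209564.47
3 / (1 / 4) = 12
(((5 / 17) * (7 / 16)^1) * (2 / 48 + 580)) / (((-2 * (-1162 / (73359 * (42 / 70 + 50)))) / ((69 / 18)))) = 660282343149 / 1444864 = 456985.81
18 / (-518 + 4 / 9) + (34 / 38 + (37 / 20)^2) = 75801219 / 17700400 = 4.28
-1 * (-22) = 22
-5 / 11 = -0.45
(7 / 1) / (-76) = -7 / 76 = -0.09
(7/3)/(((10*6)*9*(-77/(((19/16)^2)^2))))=-130321/1167851520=-0.00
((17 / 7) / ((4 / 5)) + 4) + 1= 8.04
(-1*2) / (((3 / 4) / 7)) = -56 / 3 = -18.67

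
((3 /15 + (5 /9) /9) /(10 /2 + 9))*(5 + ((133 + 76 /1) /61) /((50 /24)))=537049 /4323375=0.12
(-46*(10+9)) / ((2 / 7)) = -3059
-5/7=-0.71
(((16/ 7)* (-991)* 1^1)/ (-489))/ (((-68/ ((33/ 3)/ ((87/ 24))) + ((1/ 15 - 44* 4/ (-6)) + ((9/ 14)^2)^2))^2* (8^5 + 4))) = 2528047735628800/ 917346484126330632873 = 0.00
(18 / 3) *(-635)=-3810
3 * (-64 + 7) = -171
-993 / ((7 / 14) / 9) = -17874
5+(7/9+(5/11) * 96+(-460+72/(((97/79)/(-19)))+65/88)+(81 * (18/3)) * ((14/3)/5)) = -37378073/34920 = -1070.39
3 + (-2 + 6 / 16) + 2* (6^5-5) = 124347 / 8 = 15543.38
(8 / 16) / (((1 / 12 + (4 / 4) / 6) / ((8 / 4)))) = 4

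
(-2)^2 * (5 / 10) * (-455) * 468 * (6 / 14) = -182520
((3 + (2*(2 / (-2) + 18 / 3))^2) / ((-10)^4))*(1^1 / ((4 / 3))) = 309 / 40000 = 0.01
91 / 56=13 / 8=1.62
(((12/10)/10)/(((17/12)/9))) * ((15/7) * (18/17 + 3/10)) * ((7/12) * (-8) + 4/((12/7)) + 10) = 122958/7225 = 17.02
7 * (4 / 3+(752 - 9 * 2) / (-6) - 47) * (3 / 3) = -1176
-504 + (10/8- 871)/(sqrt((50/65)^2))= -65387/40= -1634.68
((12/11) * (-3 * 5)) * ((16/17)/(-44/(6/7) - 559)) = 8640/342397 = 0.03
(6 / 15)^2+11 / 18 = 0.77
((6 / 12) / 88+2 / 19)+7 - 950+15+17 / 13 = -40280345 / 43472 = -926.58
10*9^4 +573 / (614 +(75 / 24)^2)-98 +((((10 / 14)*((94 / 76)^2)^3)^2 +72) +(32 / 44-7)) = 609227907115599446986248016983 / 9289108624822403649040384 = 65585.18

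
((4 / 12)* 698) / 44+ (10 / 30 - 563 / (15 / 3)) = -106.98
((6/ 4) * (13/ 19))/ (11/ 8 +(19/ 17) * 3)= 2652/ 12217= 0.22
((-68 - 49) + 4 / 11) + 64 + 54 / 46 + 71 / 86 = -1101757 / 21758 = -50.64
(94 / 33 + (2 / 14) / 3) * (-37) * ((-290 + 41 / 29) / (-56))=-69052619 / 125048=-552.21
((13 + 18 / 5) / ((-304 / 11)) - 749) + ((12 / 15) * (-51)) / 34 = -1141217 / 1520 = -750.80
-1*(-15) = 15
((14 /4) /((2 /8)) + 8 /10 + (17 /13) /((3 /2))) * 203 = 620368 /195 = 3181.37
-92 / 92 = -1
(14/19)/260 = 7/2470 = 0.00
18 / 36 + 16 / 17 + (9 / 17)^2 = 995 / 578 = 1.72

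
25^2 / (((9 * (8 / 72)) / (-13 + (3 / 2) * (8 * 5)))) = 29375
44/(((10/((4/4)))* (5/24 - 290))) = -528/34775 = -0.02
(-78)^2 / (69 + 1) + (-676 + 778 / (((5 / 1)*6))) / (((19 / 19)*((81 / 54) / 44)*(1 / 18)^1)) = -2402038 / 7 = -343148.29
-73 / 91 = -0.80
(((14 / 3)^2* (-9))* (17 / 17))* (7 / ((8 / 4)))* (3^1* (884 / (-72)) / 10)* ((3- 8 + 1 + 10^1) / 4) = 75803 / 20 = 3790.15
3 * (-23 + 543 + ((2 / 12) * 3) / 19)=59283 / 38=1560.08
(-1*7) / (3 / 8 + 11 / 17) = -6.85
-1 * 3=-3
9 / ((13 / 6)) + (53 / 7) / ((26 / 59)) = 3883 / 182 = 21.34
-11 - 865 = -876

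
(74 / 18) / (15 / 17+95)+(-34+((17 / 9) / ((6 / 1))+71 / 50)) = -7090519 / 220050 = -32.22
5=5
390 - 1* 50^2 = -2110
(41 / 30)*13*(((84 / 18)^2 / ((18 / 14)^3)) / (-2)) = -8958131 / 98415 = -91.02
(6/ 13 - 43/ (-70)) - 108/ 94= -0.07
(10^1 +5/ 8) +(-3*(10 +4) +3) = -227/ 8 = -28.38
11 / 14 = 0.79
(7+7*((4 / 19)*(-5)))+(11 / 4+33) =2689 / 76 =35.38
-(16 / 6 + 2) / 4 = -7 / 6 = -1.17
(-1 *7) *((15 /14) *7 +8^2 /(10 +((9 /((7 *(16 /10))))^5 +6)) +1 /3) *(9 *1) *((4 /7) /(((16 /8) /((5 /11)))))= -9514561791165 /98958601951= -96.15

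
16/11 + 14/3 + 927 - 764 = 5581/33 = 169.12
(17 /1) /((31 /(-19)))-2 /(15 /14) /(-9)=-42737 /4185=-10.21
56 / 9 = 6.22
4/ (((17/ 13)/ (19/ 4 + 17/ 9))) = 20.31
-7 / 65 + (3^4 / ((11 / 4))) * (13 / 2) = 136813 / 715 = 191.35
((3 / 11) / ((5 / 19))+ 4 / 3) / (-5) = -391 / 825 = -0.47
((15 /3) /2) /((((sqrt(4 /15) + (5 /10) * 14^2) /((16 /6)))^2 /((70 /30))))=12605600 /2918268441 - 34300 * sqrt(15) /2918268441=0.00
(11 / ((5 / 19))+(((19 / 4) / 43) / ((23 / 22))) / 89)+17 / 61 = 2259386773 / 53692810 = 42.08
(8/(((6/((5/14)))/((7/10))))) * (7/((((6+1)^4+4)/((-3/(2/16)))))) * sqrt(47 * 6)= -56 * sqrt(282)/2405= -0.39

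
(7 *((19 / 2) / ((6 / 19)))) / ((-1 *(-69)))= 2527 / 828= 3.05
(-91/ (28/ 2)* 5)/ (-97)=0.34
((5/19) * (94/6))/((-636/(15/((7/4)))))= -1175/21147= -0.06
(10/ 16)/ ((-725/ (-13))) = 13/ 1160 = 0.01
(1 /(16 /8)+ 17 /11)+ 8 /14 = 403 /154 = 2.62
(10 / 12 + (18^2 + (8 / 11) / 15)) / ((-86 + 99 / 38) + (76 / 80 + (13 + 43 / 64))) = -21728096 / 4599529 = -4.72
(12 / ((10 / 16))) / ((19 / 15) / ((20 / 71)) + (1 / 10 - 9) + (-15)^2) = 5760 / 66179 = 0.09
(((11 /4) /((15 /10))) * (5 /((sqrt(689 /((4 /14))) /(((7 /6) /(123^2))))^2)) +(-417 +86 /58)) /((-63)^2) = -205234548397597435 /1960390187146319292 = -0.10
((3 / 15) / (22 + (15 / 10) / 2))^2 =16 / 207025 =0.00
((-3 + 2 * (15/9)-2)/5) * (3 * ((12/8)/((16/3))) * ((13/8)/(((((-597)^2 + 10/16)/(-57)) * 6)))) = 171/14037056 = 0.00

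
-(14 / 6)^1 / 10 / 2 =-7 / 60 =-0.12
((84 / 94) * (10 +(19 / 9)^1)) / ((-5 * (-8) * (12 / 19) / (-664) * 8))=-1203251 / 33840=-35.56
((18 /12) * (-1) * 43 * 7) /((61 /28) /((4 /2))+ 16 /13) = -109564 /563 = -194.61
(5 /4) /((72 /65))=325 /288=1.13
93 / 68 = 1.37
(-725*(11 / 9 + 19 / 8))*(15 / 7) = -134125 / 24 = -5588.54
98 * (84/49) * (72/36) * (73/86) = 12264/43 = 285.21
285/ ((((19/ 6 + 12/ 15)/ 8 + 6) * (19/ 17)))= 61200/ 1559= 39.26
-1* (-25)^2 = -625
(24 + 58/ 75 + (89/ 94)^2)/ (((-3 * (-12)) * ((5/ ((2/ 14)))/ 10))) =17011363/ 83500200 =0.20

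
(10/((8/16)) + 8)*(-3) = -84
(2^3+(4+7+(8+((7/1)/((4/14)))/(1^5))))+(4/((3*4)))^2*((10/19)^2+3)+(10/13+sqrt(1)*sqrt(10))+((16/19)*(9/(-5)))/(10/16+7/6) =sqrt(10)+940556659/18161910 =54.95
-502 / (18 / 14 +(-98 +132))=-3514 / 247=-14.23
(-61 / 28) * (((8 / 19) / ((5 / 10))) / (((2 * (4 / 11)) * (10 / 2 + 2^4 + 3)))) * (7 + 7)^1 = -671 / 456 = -1.47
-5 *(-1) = 5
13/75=0.17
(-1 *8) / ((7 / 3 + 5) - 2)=-3 / 2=-1.50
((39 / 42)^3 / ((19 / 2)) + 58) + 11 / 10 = 7714079 / 130340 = 59.18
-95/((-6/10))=475/3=158.33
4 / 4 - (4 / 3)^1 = -0.33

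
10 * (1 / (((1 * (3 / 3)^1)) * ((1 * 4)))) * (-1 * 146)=-365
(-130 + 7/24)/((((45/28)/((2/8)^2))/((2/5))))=-21791/10800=-2.02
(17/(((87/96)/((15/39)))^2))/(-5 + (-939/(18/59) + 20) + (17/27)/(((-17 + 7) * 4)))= -0.00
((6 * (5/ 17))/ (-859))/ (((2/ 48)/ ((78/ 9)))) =-6240/ 14603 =-0.43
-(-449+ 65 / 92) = 41243 / 92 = 448.29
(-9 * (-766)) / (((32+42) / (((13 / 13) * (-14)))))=-48258 / 37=-1304.27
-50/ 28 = -25/ 14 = -1.79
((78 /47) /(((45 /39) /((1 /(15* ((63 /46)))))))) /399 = 15548 /88607925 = 0.00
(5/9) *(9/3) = 5/3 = 1.67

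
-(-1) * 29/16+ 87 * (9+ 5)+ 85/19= 372183/304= 1224.29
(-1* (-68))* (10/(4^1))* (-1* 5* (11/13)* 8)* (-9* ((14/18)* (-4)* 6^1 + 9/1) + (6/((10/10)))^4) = -103448400/13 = -7957569.23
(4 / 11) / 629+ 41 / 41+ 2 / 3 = 34607 / 20757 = 1.67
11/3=3.67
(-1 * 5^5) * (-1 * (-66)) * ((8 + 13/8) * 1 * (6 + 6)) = -23821875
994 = 994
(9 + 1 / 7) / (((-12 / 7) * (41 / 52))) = -832 / 123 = -6.76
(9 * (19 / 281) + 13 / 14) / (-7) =-6047 / 27538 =-0.22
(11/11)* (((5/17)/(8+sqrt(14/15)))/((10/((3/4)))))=45/16082-3* sqrt(210)/128656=0.00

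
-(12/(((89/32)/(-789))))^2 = -91794456576/7921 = -11588745.94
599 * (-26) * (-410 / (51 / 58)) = 370349720 / 51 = 7261759.22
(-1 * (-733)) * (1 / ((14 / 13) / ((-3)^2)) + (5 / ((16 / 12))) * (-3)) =-59373 / 28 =-2120.46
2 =2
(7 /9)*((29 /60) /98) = 29 /7560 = 0.00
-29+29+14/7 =2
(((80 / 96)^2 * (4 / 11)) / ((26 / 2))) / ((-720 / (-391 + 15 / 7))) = 6805 / 648648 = 0.01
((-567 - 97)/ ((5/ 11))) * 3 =-21912/ 5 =-4382.40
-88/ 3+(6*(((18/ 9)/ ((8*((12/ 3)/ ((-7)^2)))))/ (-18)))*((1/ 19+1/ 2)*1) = -54533/ 1824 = -29.90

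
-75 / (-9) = 25 / 3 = 8.33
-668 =-668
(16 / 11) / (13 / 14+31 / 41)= 9184 / 10637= 0.86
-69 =-69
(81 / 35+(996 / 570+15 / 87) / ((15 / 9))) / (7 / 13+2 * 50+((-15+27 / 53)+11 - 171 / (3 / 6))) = -57570084 / 4068460025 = -0.01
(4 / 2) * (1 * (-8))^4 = 8192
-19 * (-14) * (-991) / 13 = -263606 / 13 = -20277.38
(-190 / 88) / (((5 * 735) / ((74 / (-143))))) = 703 / 2312310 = 0.00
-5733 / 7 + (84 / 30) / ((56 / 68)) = -4078 / 5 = -815.60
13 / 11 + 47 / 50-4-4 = -5.88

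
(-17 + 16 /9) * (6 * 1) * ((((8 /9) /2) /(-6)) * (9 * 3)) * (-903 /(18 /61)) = -558990.44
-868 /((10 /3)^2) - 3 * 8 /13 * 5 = -87.35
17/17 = 1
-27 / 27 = -1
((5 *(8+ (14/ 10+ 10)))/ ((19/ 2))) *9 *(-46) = -80316/ 19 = -4227.16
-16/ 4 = -4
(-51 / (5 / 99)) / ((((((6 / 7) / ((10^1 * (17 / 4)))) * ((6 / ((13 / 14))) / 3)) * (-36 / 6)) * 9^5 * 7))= 41327 / 4408992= 0.01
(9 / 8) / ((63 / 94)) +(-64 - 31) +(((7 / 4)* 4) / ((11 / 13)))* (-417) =-1091259 / 308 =-3543.05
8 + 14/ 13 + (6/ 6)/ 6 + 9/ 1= 1423/ 78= 18.24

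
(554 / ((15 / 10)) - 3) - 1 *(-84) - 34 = 1249 / 3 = 416.33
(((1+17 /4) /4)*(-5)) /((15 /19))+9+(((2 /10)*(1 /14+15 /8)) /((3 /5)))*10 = 2411 /336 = 7.18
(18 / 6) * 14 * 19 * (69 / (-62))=-27531 / 31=-888.10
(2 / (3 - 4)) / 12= -1 / 6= -0.17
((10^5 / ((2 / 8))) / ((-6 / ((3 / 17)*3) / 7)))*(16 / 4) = -16800000 / 17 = -988235.29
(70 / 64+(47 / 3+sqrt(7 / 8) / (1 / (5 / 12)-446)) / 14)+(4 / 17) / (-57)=2.21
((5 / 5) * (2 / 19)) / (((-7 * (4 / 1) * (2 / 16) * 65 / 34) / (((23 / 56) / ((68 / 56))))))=-46 / 8645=-0.01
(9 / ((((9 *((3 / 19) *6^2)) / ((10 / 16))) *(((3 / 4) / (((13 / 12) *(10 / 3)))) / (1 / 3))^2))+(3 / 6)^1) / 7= 1109963 / 9920232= 0.11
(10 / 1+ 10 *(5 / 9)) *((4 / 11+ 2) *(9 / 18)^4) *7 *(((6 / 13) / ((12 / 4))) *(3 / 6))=245 / 198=1.24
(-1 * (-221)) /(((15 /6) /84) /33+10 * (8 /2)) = 72072 /13045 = 5.52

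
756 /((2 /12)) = 4536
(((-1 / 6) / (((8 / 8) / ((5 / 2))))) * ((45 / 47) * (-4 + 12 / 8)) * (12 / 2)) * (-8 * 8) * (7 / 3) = -42000 / 47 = -893.62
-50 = -50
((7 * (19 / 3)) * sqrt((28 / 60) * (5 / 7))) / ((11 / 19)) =2527 * sqrt(3) / 99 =44.21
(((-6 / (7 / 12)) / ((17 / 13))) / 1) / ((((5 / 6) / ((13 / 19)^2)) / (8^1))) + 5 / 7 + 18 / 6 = -6795022 / 214795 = -31.63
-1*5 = -5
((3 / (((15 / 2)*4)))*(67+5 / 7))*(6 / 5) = 1422 / 175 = 8.13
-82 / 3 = -27.33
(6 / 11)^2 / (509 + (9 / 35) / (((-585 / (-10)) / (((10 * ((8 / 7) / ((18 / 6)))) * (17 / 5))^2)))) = 7223580 / 12376044923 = 0.00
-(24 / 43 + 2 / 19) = -542 / 817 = -0.66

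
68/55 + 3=233/55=4.24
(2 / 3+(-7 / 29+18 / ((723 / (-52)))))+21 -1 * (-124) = 3021988 / 20967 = 144.13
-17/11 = -1.55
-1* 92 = -92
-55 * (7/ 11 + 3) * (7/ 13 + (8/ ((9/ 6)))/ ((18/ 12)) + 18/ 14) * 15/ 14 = -2203000/ 1911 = -1152.80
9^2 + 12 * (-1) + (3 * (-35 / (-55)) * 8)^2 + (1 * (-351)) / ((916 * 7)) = 234463605 / 775852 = 302.20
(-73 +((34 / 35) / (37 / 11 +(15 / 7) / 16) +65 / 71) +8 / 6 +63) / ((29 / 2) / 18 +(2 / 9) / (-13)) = -1783402556 / 188152485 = -9.48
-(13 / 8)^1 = -13 / 8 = -1.62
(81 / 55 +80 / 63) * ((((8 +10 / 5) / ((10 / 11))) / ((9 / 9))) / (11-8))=10.06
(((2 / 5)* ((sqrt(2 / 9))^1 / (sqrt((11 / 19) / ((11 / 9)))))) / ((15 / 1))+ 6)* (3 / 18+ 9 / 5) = 11.84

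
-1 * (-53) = 53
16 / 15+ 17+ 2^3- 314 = -4319 / 15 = -287.93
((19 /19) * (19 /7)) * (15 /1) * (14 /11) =570 /11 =51.82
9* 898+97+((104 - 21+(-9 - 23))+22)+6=8258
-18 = -18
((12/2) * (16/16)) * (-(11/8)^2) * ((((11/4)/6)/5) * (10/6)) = -1331/768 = -1.73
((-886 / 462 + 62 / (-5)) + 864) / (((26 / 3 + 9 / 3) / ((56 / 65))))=603928 / 9625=62.75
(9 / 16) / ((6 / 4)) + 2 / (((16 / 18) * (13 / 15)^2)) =4557 / 1352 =3.37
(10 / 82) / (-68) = -5 / 2788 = -0.00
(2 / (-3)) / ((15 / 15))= -2 / 3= -0.67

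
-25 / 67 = -0.37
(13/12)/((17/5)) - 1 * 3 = -547/204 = -2.68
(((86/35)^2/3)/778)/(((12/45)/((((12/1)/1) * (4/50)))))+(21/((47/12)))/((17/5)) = 3019835712/1903717375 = 1.59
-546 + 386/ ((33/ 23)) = -9140/ 33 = -276.97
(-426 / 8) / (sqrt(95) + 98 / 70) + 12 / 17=-4.07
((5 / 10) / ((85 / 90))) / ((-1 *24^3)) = -1 / 26112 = -0.00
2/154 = 1/77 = 0.01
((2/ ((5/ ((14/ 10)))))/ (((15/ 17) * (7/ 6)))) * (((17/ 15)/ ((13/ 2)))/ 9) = 2312/ 219375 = 0.01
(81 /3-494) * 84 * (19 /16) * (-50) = 4658325 /2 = 2329162.50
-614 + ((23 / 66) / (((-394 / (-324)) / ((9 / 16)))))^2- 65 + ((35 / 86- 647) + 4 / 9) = -616488262183253 / 465231115008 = -1325.12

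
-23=-23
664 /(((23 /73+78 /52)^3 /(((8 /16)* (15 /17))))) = 3099687456 /63272725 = 48.99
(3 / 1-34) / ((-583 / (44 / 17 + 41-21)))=11904 / 9911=1.20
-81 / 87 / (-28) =27 / 812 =0.03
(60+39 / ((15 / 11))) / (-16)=-443 / 80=-5.54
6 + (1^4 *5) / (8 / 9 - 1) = -39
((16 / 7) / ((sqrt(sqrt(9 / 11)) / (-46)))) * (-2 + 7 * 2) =-2944 * 11^(1 / 4) * sqrt(3) / 7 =-1326.63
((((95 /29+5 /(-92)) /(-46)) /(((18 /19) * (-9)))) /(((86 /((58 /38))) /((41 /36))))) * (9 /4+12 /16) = 39155 /78613632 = 0.00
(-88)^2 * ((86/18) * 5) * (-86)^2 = 12314044160/9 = 1368227128.89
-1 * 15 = -15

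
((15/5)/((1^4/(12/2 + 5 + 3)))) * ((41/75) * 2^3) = 4592/25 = 183.68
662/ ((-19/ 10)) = -6620/ 19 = -348.42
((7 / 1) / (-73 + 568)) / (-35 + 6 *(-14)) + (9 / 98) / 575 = 3877 / 94837050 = 0.00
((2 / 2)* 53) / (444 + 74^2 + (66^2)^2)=53 / 18980656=0.00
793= 793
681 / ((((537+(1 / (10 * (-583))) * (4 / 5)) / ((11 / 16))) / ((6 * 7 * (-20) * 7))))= -80248273875 / 15653546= -5126.52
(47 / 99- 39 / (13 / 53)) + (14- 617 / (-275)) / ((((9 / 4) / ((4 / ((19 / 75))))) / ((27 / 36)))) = -137374 / 1881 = -73.03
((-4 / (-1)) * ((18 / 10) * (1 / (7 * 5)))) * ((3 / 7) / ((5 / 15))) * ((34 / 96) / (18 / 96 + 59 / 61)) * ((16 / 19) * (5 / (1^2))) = 1791936 / 5246185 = 0.34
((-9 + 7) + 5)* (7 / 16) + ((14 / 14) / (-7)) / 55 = 8069 / 6160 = 1.31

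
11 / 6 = 1.83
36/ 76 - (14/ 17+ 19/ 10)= -7267/ 3230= -2.25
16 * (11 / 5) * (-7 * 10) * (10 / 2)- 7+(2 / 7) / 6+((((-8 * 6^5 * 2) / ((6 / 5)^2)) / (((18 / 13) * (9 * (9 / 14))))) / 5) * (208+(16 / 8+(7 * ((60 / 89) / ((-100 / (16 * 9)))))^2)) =-1409526194702 / 2495115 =-564914.32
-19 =-19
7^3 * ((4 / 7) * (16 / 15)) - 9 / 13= 208.37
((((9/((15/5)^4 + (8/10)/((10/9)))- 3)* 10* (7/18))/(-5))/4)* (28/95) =32144/194085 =0.17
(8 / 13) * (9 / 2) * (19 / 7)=684 / 91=7.52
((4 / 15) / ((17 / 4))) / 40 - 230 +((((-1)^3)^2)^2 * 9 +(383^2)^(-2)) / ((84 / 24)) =-43676250543805156 / 192045139784925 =-227.43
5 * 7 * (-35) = -1225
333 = 333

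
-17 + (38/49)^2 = -39373/2401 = -16.40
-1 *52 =-52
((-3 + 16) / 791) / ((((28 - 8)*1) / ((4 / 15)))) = 13 / 59325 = 0.00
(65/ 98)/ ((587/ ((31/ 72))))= 2015/ 4141872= 0.00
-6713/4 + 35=-6573/4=-1643.25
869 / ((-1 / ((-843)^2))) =-617553981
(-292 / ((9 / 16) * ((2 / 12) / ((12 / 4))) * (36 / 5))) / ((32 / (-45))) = 1825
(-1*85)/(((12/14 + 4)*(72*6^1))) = -0.04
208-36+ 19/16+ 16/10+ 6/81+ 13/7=2671987/15120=176.72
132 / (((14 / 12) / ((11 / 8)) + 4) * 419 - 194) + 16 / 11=1.53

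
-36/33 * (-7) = 84/11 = 7.64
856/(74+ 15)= 856/89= 9.62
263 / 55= 4.78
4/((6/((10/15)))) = 4/9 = 0.44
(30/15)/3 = 2/3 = 0.67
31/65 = 0.48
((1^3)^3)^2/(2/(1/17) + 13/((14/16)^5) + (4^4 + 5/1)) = 16807/5384049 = 0.00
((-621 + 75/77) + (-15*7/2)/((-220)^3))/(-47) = 18485702253/1401276800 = 13.19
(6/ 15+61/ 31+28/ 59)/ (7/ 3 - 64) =-77979/ 1691825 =-0.05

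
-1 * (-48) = 48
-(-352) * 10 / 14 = 1760 / 7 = 251.43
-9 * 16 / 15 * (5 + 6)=-528 / 5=-105.60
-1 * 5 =-5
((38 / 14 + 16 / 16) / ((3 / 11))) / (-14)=-143 / 147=-0.97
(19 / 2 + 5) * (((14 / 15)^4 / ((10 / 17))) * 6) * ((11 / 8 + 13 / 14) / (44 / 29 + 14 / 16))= 1686931624 / 15609375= 108.07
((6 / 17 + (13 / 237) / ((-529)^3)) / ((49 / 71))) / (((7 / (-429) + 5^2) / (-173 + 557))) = 410357359787973312 / 52206294128439857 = 7.86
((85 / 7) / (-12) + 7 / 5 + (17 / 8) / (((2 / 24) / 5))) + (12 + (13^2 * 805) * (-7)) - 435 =-400096247 / 420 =-952610.11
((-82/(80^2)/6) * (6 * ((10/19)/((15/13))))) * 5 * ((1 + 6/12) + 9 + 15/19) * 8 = -76219/28880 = -2.64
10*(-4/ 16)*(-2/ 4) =5/ 4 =1.25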